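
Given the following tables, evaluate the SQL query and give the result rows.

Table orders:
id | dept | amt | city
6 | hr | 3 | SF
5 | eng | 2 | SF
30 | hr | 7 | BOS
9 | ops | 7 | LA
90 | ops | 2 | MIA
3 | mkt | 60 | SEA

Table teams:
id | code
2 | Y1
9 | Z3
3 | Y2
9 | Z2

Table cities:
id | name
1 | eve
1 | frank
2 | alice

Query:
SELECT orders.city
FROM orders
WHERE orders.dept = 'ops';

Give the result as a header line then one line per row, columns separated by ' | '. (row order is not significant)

== RESULT ==
orders.city
LA
MIA

Derivation:
After WHERE (2 rows):
orders.id | orders.dept | orders.amt | orders.city
9 | ops | 7 | LA
90 | ops | 2 | MIA
After SELECT (2 rows):
orders.city
LA
MIA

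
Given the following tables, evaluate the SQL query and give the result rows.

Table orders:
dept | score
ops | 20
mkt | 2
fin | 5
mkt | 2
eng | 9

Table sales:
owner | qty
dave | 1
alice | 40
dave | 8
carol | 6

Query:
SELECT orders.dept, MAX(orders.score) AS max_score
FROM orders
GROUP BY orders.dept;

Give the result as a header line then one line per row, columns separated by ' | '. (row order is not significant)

== RESULT ==
orders.dept | max_score
ops | 20
mkt | 2
fin | 5
eng | 9

Derivation:
After GROUP BY (4 rows):
orders.dept | max_score
ops | 20
mkt | 2
fin | 5
eng | 9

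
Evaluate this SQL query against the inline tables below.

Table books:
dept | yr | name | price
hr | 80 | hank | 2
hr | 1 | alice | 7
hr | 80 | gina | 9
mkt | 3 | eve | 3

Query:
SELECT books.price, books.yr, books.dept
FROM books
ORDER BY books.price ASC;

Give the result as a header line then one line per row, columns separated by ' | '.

== RESULT ==
books.price | books.yr | books.dept
2 | 80 | hr
3 | 3 | mkt
7 | 1 | hr
9 | 80 | hr

Derivation:
After SELECT (4 rows):
books.price | books.yr | books.dept
2 | 80 | hr
7 | 1 | hr
9 | 80 | hr
3 | 3 | mkt
After ORDER BY (4 rows):
books.price | books.yr | books.dept
2 | 80 | hr
3 | 3 | mkt
7 | 1 | hr
9 | 80 | hr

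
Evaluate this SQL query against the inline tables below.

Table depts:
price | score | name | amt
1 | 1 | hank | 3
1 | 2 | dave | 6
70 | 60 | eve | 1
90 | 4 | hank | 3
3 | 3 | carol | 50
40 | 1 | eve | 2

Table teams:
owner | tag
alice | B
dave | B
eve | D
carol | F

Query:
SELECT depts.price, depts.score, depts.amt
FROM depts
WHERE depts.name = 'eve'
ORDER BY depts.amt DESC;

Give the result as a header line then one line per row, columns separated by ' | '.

== RESULT ==
depts.price | depts.score | depts.amt
40 | 1 | 2
70 | 60 | 1

Derivation:
After WHERE (2 rows):
depts.price | depts.score | depts.name | depts.amt
70 | 60 | eve | 1
40 | 1 | eve | 2
After SELECT (2 rows):
depts.price | depts.score | depts.amt
70 | 60 | 1
40 | 1 | 2
After ORDER BY (2 rows):
depts.price | depts.score | depts.amt
40 | 1 | 2
70 | 60 | 1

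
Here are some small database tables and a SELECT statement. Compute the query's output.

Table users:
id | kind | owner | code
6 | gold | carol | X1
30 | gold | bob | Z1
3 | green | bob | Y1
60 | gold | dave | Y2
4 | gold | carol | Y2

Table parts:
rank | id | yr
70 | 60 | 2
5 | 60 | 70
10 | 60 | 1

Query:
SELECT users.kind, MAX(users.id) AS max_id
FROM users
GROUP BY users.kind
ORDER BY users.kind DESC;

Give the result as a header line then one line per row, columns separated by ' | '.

== RESULT ==
users.kind | max_id
green | 3
gold | 60

Derivation:
After GROUP BY (2 rows):
users.kind | max_id
gold | 60
green | 3
After ORDER BY (2 rows):
users.kind | max_id
green | 3
gold | 60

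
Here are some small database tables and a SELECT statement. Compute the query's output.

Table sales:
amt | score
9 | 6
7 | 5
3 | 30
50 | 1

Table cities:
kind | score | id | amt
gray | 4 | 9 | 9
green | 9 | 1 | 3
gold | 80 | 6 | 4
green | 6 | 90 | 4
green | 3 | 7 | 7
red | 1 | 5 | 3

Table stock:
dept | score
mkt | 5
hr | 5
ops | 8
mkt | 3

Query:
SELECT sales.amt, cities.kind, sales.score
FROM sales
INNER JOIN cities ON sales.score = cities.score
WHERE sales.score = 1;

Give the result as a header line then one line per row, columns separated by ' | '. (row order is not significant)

== RESULT ==
sales.amt | cities.kind | sales.score
50 | red | 1

Derivation:
After JOIN cities (2 rows):
sales.amt | sales.score | cities.kind | cities.score | cities.id | cities.amt
9 | 6 | green | 6 | 90 | 4
50 | 1 | red | 1 | 5 | 3
After WHERE (1 rows):
sales.amt | sales.score | cities.kind | cities.score | cities.id | cities.amt
50 | 1 | red | 1 | 5 | 3
After SELECT (1 rows):
sales.amt | cities.kind | sales.score
50 | red | 1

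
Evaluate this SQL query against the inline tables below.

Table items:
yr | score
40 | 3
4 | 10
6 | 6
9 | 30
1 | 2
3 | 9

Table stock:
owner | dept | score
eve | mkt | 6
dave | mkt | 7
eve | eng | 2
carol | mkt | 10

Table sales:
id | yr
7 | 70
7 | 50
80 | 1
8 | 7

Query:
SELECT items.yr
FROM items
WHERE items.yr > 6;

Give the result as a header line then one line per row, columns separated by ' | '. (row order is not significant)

After WHERE (2 rows):
items.yr | items.score
40 | 3
9 | 30
After SELECT (2 rows):
items.yr
40
9

== RESULT ==
items.yr
40
9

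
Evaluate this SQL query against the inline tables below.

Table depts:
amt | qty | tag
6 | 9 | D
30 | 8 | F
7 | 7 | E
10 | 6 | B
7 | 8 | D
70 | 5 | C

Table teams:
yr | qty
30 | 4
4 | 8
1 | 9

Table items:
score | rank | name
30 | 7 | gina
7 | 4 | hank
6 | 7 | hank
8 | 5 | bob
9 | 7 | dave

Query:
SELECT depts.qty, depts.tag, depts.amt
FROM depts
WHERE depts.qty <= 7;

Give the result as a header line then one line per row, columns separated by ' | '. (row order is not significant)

After WHERE (3 rows):
depts.amt | depts.qty | depts.tag
7 | 7 | E
10 | 6 | B
70 | 5 | C
After SELECT (3 rows):
depts.qty | depts.tag | depts.amt
7 | E | 7
6 | B | 10
5 | C | 70

== RESULT ==
depts.qty | depts.tag | depts.amt
7 | E | 7
6 | B | 10
5 | C | 70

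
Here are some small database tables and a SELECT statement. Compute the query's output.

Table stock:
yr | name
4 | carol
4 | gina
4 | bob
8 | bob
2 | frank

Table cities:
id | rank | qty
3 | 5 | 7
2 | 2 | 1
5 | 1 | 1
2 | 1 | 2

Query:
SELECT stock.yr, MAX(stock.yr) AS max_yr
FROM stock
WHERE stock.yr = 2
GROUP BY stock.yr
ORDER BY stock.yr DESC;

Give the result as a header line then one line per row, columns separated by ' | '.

After WHERE (1 rows):
stock.yr | stock.name
2 | frank
After GROUP BY (1 rows):
stock.yr | max_yr
2 | 2
After ORDER BY (1 rows):
stock.yr | max_yr
2 | 2

== RESULT ==
stock.yr | max_yr
2 | 2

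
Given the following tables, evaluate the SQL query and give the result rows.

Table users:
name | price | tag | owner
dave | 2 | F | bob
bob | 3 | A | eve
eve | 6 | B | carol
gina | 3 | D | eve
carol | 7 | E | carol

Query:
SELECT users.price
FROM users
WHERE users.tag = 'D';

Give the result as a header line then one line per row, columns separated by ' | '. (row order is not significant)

After WHERE (1 rows):
users.name | users.price | users.tag | users.owner
gina | 3 | D | eve
After SELECT (1 rows):
users.price
3

== RESULT ==
users.price
3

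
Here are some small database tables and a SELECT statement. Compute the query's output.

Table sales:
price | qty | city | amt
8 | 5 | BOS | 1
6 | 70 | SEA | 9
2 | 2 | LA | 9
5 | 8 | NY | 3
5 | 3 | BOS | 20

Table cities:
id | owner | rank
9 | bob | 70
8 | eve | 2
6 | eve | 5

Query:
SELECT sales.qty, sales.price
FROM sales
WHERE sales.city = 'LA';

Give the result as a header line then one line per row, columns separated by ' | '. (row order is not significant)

After WHERE (1 rows):
sales.price | sales.qty | sales.city | sales.amt
2 | 2 | LA | 9
After SELECT (1 rows):
sales.qty | sales.price
2 | 2

== RESULT ==
sales.qty | sales.price
2 | 2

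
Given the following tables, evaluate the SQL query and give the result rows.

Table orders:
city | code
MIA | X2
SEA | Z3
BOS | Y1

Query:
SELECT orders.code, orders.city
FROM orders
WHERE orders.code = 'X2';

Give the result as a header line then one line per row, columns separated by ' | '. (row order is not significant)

After WHERE (1 rows):
orders.city | orders.code
MIA | X2
After SELECT (1 rows):
orders.code | orders.city
X2 | MIA

== RESULT ==
orders.code | orders.city
X2 | MIA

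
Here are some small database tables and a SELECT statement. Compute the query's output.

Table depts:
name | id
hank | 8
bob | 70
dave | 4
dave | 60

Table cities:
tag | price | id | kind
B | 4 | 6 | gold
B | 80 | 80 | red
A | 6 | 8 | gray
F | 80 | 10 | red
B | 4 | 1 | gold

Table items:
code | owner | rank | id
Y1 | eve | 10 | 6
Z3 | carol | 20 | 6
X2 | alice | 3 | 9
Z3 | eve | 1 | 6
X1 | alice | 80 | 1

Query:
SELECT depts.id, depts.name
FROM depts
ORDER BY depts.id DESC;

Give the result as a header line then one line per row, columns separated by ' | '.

== RESULT ==
depts.id | depts.name
70 | bob
60 | dave
8 | hank
4 | dave

Derivation:
After SELECT (4 rows):
depts.id | depts.name
8 | hank
70 | bob
4 | dave
60 | dave
After ORDER BY (4 rows):
depts.id | depts.name
70 | bob
60 | dave
8 | hank
4 | dave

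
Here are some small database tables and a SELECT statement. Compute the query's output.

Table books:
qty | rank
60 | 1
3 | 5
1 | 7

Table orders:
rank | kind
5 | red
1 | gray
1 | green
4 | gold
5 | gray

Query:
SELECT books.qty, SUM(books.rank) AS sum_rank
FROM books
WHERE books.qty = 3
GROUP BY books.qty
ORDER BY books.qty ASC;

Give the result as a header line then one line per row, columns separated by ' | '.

== RESULT ==
books.qty | sum_rank
3 | 5

Derivation:
After WHERE (1 rows):
books.qty | books.rank
3 | 5
After GROUP BY (1 rows):
books.qty | sum_rank
3 | 5
After ORDER BY (1 rows):
books.qty | sum_rank
3 | 5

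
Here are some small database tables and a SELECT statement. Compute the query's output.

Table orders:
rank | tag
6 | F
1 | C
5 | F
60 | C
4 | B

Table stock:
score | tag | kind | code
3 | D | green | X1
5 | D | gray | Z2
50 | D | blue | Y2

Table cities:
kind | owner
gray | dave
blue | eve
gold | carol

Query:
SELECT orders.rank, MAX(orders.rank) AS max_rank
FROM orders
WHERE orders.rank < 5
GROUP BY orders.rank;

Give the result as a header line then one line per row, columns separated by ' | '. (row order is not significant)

== RESULT ==
orders.rank | max_rank
1 | 1
4 | 4

Derivation:
After WHERE (2 rows):
orders.rank | orders.tag
1 | C
4 | B
After GROUP BY (2 rows):
orders.rank | max_rank
1 | 1
4 | 4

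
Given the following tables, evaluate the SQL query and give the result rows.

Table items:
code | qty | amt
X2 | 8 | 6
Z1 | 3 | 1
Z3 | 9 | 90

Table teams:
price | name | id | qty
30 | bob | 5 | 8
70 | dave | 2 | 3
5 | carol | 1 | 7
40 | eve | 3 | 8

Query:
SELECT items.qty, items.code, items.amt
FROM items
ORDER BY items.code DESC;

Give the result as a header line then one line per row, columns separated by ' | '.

After SELECT (3 rows):
items.qty | items.code | items.amt
8 | X2 | 6
3 | Z1 | 1
9 | Z3 | 90
After ORDER BY (3 rows):
items.qty | items.code | items.amt
9 | Z3 | 90
3 | Z1 | 1
8 | X2 | 6

== RESULT ==
items.qty | items.code | items.amt
9 | Z3 | 90
3 | Z1 | 1
8 | X2 | 6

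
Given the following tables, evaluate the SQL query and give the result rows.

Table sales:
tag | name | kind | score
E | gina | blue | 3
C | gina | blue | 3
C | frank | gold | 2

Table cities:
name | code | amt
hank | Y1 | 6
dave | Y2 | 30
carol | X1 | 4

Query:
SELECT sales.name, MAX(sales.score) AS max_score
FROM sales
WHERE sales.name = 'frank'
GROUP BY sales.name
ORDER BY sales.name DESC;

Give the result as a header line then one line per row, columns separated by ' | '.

== RESULT ==
sales.name | max_score
frank | 2

Derivation:
After WHERE (1 rows):
sales.tag | sales.name | sales.kind | sales.score
C | frank | gold | 2
After GROUP BY (1 rows):
sales.name | max_score
frank | 2
After ORDER BY (1 rows):
sales.name | max_score
frank | 2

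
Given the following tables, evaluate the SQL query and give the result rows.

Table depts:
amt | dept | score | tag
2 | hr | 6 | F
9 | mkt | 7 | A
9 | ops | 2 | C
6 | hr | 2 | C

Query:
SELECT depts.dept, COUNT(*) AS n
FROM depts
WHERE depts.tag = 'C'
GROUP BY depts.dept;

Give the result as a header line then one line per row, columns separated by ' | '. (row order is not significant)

== RESULT ==
depts.dept | n
ops | 1
hr | 1

Derivation:
After WHERE (2 rows):
depts.amt | depts.dept | depts.score | depts.tag
9 | ops | 2 | C
6 | hr | 2 | C
After GROUP BY (2 rows):
depts.dept | n
ops | 1
hr | 1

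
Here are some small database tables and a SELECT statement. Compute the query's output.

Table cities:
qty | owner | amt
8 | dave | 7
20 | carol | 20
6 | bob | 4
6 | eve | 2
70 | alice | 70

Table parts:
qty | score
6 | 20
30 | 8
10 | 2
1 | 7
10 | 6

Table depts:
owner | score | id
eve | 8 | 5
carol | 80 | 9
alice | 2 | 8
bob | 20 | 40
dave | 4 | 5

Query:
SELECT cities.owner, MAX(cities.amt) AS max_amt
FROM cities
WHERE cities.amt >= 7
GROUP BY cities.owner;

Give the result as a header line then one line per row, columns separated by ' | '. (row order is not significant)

After WHERE (3 rows):
cities.qty | cities.owner | cities.amt
8 | dave | 7
20 | carol | 20
70 | alice | 70
After GROUP BY (3 rows):
cities.owner | max_amt
dave | 7
carol | 20
alice | 70

== RESULT ==
cities.owner | max_amt
dave | 7
carol | 20
alice | 70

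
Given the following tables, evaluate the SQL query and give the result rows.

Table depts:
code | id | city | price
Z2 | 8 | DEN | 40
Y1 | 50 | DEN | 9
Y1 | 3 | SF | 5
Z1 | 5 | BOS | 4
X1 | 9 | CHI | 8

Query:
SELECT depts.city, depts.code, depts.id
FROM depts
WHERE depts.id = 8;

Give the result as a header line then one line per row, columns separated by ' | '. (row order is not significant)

After WHERE (1 rows):
depts.code | depts.id | depts.city | depts.price
Z2 | 8 | DEN | 40
After SELECT (1 rows):
depts.city | depts.code | depts.id
DEN | Z2 | 8

== RESULT ==
depts.city | depts.code | depts.id
DEN | Z2 | 8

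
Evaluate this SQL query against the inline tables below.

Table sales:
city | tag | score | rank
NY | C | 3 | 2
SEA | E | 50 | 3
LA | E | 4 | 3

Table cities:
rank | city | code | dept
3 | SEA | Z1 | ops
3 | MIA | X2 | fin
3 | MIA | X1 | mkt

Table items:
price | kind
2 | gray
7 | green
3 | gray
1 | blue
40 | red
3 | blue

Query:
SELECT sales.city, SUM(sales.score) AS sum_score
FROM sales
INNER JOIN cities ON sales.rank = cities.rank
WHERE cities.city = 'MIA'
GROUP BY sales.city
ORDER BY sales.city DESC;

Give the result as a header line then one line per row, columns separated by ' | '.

== RESULT ==
sales.city | sum_score
SEA | 100
LA | 8

Derivation:
After JOIN cities (6 rows):
sales.city | sales.tag | sales.score | sales.rank | cities.rank | cities.city | cities.code | cities.dept
SEA | E | 50 | 3 | 3 | SEA | Z1 | ops
SEA | E | 50 | 3 | 3 | MIA | X2 | fin
SEA | E | 50 | 3 | 3 | MIA | X1 | mkt
LA | E | 4 | 3 | 3 | SEA | Z1 | ops
LA | E | 4 | 3 | 3 | MIA | X2 | fin
LA | E | 4 | 3 | 3 | MIA | X1 | mkt
After WHERE (4 rows):
sales.city | sales.tag | sales.score | sales.rank | cities.rank | cities.city | cities.code | cities.dept
SEA | E | 50 | 3 | 3 | MIA | X2 | fin
SEA | E | 50 | 3 | 3 | MIA | X1 | mkt
LA | E | 4 | 3 | 3 | MIA | X2 | fin
LA | E | 4 | 3 | 3 | MIA | X1 | mkt
After GROUP BY (2 rows):
sales.city | sum_score
SEA | 100
LA | 8
After ORDER BY (2 rows):
sales.city | sum_score
SEA | 100
LA | 8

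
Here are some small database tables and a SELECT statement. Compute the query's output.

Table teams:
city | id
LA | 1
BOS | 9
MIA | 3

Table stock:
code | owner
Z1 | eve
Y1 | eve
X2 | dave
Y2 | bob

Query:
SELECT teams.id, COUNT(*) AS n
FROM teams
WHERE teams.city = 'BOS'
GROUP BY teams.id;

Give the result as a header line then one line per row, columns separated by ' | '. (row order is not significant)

== RESULT ==
teams.id | n
9 | 1

Derivation:
After WHERE (1 rows):
teams.city | teams.id
BOS | 9
After GROUP BY (1 rows):
teams.id | n
9 | 1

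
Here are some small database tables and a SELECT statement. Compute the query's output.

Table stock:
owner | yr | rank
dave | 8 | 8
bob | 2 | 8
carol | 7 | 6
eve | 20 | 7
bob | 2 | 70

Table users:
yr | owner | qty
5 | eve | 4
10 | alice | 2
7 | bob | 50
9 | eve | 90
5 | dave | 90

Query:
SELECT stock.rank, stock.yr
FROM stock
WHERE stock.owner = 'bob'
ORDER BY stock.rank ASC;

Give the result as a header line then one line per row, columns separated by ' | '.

== RESULT ==
stock.rank | stock.yr
8 | 2
70 | 2

Derivation:
After WHERE (2 rows):
stock.owner | stock.yr | stock.rank
bob | 2 | 8
bob | 2 | 70
After SELECT (2 rows):
stock.rank | stock.yr
8 | 2
70 | 2
After ORDER BY (2 rows):
stock.rank | stock.yr
8 | 2
70 | 2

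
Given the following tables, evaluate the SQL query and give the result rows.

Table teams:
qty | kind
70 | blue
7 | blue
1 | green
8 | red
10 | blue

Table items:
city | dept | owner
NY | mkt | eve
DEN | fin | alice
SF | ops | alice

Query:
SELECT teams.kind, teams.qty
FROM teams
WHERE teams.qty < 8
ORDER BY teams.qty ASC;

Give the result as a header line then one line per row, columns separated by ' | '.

== RESULT ==
teams.kind | teams.qty
green | 1
blue | 7

Derivation:
After WHERE (2 rows):
teams.qty | teams.kind
7 | blue
1 | green
After SELECT (2 rows):
teams.kind | teams.qty
blue | 7
green | 1
After ORDER BY (2 rows):
teams.kind | teams.qty
green | 1
blue | 7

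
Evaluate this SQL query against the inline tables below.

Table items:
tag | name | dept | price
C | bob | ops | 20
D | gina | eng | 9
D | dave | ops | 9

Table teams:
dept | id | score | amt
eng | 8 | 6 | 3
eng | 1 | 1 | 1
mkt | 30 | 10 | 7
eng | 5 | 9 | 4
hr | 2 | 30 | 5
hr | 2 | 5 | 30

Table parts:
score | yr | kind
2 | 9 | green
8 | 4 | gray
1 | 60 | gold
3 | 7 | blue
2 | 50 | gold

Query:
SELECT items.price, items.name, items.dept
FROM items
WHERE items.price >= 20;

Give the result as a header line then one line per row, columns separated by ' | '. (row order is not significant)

After WHERE (1 rows):
items.tag | items.name | items.dept | items.price
C | bob | ops | 20
After SELECT (1 rows):
items.price | items.name | items.dept
20 | bob | ops

== RESULT ==
items.price | items.name | items.dept
20 | bob | ops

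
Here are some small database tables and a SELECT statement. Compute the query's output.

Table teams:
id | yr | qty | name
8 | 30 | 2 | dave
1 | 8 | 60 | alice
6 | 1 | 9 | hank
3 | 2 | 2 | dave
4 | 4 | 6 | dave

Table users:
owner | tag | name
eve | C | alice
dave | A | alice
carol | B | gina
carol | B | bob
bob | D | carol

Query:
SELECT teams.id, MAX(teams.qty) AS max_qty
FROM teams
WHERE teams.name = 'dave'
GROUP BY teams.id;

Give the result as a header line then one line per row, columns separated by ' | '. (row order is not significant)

After WHERE (3 rows):
teams.id | teams.yr | teams.qty | teams.name
8 | 30 | 2 | dave
3 | 2 | 2 | dave
4 | 4 | 6 | dave
After GROUP BY (3 rows):
teams.id | max_qty
8 | 2
3 | 2
4 | 6

== RESULT ==
teams.id | max_qty
8 | 2
3 | 2
4 | 6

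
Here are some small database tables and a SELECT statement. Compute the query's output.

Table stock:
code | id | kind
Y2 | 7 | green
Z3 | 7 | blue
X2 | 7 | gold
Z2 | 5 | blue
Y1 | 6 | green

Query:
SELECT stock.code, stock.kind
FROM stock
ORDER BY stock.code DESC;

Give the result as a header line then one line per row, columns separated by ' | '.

== RESULT ==
stock.code | stock.kind
Z3 | blue
Z2 | blue
Y2 | green
Y1 | green
X2 | gold

Derivation:
After SELECT (5 rows):
stock.code | stock.kind
Y2 | green
Z3 | blue
X2 | gold
Z2 | blue
Y1 | green
After ORDER BY (5 rows):
stock.code | stock.kind
Z3 | blue
Z2 | blue
Y2 | green
Y1 | green
X2 | gold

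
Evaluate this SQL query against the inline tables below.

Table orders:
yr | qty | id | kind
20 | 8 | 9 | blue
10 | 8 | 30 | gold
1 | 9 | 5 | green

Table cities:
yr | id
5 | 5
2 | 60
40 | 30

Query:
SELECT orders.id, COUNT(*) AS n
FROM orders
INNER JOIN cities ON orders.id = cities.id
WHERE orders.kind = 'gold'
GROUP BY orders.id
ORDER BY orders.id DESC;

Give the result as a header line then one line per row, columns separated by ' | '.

== RESULT ==
orders.id | n
30 | 1

Derivation:
After JOIN cities (2 rows):
orders.yr | orders.qty | orders.id | orders.kind | cities.yr | cities.id
10 | 8 | 30 | gold | 40 | 30
1 | 9 | 5 | green | 5 | 5
After WHERE (1 rows):
orders.yr | orders.qty | orders.id | orders.kind | cities.yr | cities.id
10 | 8 | 30 | gold | 40 | 30
After GROUP BY (1 rows):
orders.id | n
30 | 1
After ORDER BY (1 rows):
orders.id | n
30 | 1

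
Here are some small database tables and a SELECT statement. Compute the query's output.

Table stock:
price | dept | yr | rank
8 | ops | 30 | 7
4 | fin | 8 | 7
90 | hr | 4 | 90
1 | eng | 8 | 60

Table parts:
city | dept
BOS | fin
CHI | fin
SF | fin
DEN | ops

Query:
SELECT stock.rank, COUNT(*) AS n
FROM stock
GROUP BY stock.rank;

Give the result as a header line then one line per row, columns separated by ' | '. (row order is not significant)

== RESULT ==
stock.rank | n
7 | 2
90 | 1
60 | 1

Derivation:
After GROUP BY (3 rows):
stock.rank | n
7 | 2
90 | 1
60 | 1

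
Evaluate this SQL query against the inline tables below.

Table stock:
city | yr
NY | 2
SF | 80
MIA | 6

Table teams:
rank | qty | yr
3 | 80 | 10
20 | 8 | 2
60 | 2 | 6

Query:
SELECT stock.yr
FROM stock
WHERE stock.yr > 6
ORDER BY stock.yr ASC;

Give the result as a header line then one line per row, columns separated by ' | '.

== RESULT ==
stock.yr
80

Derivation:
After WHERE (1 rows):
stock.city | stock.yr
SF | 80
After SELECT (1 rows):
stock.yr
80
After ORDER BY (1 rows):
stock.yr
80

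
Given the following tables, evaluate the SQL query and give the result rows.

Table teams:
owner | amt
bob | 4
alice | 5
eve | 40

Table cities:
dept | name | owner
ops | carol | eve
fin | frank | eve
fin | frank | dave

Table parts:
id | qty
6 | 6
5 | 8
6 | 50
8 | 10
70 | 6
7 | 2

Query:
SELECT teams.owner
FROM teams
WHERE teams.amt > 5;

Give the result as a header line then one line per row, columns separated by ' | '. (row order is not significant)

After WHERE (1 rows):
teams.owner | teams.amt
eve | 40
After SELECT (1 rows):
teams.owner
eve

== RESULT ==
teams.owner
eve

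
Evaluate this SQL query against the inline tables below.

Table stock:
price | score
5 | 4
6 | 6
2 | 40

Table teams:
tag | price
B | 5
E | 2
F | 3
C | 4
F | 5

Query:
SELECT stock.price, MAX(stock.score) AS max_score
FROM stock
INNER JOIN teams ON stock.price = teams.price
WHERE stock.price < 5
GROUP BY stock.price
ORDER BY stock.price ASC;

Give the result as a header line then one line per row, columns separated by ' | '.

After JOIN teams (3 rows):
stock.price | stock.score | teams.tag | teams.price
5 | 4 | B | 5
5 | 4 | F | 5
2 | 40 | E | 2
After WHERE (1 rows):
stock.price | stock.score | teams.tag | teams.price
2 | 40 | E | 2
After GROUP BY (1 rows):
stock.price | max_score
2 | 40
After ORDER BY (1 rows):
stock.price | max_score
2 | 40

== RESULT ==
stock.price | max_score
2 | 40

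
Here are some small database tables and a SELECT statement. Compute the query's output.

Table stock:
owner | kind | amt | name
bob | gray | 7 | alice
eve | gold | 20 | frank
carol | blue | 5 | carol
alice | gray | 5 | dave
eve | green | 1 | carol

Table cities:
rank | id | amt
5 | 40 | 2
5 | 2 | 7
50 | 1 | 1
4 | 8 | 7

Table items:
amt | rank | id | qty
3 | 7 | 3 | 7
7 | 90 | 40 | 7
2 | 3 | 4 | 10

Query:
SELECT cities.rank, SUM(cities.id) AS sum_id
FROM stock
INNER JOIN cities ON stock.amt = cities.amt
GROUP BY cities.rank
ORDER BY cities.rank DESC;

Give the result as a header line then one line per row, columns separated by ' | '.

After JOIN cities (3 rows):
stock.owner | stock.kind | stock.amt | stock.name | cities.rank | cities.id | cities.amt
bob | gray | 7 | alice | 5 | 2 | 7
bob | gray | 7 | alice | 4 | 8 | 7
eve | green | 1 | carol | 50 | 1 | 1
After GROUP BY (3 rows):
cities.rank | sum_id
5 | 2
4 | 8
50 | 1
After ORDER BY (3 rows):
cities.rank | sum_id
50 | 1
5 | 2
4 | 8

== RESULT ==
cities.rank | sum_id
50 | 1
5 | 2
4 | 8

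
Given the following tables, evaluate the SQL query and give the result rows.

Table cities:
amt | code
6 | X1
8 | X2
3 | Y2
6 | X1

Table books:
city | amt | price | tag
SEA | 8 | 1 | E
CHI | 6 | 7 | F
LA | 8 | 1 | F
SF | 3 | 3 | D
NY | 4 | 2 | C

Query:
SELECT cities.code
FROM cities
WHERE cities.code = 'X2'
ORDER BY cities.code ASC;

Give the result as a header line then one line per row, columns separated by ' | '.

== RESULT ==
cities.code
X2

Derivation:
After WHERE (1 rows):
cities.amt | cities.code
8 | X2
After SELECT (1 rows):
cities.code
X2
After ORDER BY (1 rows):
cities.code
X2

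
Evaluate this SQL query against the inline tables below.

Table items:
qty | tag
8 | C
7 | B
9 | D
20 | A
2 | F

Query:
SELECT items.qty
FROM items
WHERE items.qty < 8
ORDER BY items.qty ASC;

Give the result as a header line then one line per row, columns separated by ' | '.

== RESULT ==
items.qty
2
7

Derivation:
After WHERE (2 rows):
items.qty | items.tag
7 | B
2 | F
After SELECT (2 rows):
items.qty
7
2
After ORDER BY (2 rows):
items.qty
2
7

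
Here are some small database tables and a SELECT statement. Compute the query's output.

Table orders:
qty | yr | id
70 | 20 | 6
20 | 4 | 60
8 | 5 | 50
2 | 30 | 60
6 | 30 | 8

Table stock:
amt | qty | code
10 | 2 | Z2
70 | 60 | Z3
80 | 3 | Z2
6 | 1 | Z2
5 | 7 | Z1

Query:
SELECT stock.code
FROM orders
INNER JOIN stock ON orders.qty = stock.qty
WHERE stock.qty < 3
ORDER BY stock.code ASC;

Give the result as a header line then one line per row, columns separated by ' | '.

After JOIN stock (1 rows):
orders.qty | orders.yr | orders.id | stock.amt | stock.qty | stock.code
2 | 30 | 60 | 10 | 2 | Z2
After WHERE (1 rows):
orders.qty | orders.yr | orders.id | stock.amt | stock.qty | stock.code
2 | 30 | 60 | 10 | 2 | Z2
After SELECT (1 rows):
stock.code
Z2
After ORDER BY (1 rows):
stock.code
Z2

== RESULT ==
stock.code
Z2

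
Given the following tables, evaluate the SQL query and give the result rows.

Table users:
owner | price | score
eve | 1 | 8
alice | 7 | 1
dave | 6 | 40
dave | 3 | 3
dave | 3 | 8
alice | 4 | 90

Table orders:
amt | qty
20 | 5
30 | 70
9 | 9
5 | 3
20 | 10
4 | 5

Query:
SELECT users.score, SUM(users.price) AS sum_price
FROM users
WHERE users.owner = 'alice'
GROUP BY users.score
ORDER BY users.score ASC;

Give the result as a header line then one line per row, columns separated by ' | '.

After WHERE (2 rows):
users.owner | users.price | users.score
alice | 7 | 1
alice | 4 | 90
After GROUP BY (2 rows):
users.score | sum_price
1 | 7
90 | 4
After ORDER BY (2 rows):
users.score | sum_price
1 | 7
90 | 4

== RESULT ==
users.score | sum_price
1 | 7
90 | 4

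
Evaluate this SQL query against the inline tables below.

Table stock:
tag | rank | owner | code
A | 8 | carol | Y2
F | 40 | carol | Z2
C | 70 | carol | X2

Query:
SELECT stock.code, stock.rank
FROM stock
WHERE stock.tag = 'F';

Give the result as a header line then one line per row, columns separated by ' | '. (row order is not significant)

After WHERE (1 rows):
stock.tag | stock.rank | stock.owner | stock.code
F | 40 | carol | Z2
After SELECT (1 rows):
stock.code | stock.rank
Z2 | 40

== RESULT ==
stock.code | stock.rank
Z2 | 40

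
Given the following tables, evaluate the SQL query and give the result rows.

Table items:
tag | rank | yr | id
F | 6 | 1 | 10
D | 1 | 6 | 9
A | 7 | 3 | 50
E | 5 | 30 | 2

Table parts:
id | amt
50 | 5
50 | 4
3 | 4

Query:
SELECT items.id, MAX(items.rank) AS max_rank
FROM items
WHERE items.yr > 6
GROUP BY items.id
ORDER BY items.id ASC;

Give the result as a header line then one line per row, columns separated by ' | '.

== RESULT ==
items.id | max_rank
2 | 5

Derivation:
After WHERE (1 rows):
items.tag | items.rank | items.yr | items.id
E | 5 | 30 | 2
After GROUP BY (1 rows):
items.id | max_rank
2 | 5
After ORDER BY (1 rows):
items.id | max_rank
2 | 5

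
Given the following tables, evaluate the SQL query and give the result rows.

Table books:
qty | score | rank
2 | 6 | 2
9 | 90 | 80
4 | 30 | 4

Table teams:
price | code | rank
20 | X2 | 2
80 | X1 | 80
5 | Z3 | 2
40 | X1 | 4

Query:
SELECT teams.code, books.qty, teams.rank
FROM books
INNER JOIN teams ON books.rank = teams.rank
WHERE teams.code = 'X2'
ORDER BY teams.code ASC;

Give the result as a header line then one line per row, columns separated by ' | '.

After JOIN teams (4 rows):
books.qty | books.score | books.rank | teams.price | teams.code | teams.rank
2 | 6 | 2 | 20 | X2 | 2
2 | 6 | 2 | 5 | Z3 | 2
9 | 90 | 80 | 80 | X1 | 80
4 | 30 | 4 | 40 | X1 | 4
After WHERE (1 rows):
books.qty | books.score | books.rank | teams.price | teams.code | teams.rank
2 | 6 | 2 | 20 | X2 | 2
After SELECT (1 rows):
teams.code | books.qty | teams.rank
X2 | 2 | 2
After ORDER BY (1 rows):
teams.code | books.qty | teams.rank
X2 | 2 | 2

== RESULT ==
teams.code | books.qty | teams.rank
X2 | 2 | 2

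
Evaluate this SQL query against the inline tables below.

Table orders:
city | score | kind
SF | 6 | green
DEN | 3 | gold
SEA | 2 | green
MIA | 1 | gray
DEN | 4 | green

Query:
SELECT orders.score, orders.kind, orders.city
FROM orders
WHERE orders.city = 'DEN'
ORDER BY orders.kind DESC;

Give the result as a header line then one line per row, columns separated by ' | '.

== RESULT ==
orders.score | orders.kind | orders.city
4 | green | DEN
3 | gold | DEN

Derivation:
After WHERE (2 rows):
orders.city | orders.score | orders.kind
DEN | 3 | gold
DEN | 4 | green
After SELECT (2 rows):
orders.score | orders.kind | orders.city
3 | gold | DEN
4 | green | DEN
After ORDER BY (2 rows):
orders.score | orders.kind | orders.city
4 | green | DEN
3 | gold | DEN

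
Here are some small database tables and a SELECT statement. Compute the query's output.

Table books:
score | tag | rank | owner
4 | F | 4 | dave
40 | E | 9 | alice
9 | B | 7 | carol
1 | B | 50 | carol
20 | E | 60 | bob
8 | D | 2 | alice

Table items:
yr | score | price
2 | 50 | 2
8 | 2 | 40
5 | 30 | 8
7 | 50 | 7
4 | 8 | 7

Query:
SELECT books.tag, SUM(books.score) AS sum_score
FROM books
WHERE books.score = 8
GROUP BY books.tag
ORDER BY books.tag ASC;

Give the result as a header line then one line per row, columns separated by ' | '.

After WHERE (1 rows):
books.score | books.tag | books.rank | books.owner
8 | D | 2 | alice
After GROUP BY (1 rows):
books.tag | sum_score
D | 8
After ORDER BY (1 rows):
books.tag | sum_score
D | 8

== RESULT ==
books.tag | sum_score
D | 8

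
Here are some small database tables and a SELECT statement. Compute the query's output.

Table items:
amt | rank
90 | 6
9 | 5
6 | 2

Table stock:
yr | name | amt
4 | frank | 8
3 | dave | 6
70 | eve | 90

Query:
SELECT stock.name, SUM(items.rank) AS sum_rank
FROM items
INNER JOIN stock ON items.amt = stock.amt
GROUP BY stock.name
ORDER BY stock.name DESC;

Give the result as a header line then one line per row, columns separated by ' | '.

After JOIN stock (2 rows):
items.amt | items.rank | stock.yr | stock.name | stock.amt
90 | 6 | 70 | eve | 90
6 | 2 | 3 | dave | 6
After GROUP BY (2 rows):
stock.name | sum_rank
eve | 6
dave | 2
After ORDER BY (2 rows):
stock.name | sum_rank
eve | 6
dave | 2

== RESULT ==
stock.name | sum_rank
eve | 6
dave | 2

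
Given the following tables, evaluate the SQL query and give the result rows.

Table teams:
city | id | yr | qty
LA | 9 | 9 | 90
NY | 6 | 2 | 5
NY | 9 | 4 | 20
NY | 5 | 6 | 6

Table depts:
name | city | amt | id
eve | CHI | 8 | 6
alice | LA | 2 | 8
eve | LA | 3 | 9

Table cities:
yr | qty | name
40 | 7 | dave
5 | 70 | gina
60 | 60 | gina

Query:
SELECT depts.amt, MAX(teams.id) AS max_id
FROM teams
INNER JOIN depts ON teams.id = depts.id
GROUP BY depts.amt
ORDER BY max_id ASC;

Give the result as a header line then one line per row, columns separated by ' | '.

After JOIN depts (3 rows):
teams.city | teams.id | teams.yr | teams.qty | depts.name | depts.city | depts.amt | depts.id
LA | 9 | 9 | 90 | eve | LA | 3 | 9
NY | 6 | 2 | 5 | eve | CHI | 8 | 6
NY | 9 | 4 | 20 | eve | LA | 3 | 9
After GROUP BY (2 rows):
depts.amt | max_id
3 | 9
8 | 6
After ORDER BY (2 rows):
depts.amt | max_id
8 | 6
3 | 9

== RESULT ==
depts.amt | max_id
8 | 6
3 | 9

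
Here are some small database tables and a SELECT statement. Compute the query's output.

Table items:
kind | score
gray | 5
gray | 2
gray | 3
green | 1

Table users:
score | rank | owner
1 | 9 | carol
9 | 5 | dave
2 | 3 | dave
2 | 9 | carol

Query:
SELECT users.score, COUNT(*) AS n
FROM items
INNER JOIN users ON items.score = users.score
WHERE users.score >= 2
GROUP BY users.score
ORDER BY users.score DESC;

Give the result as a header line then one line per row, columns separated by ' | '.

== RESULT ==
users.score | n
2 | 2

Derivation:
After JOIN users (3 rows):
items.kind | items.score | users.score | users.rank | users.owner
gray | 2 | 2 | 3 | dave
gray | 2 | 2 | 9 | carol
green | 1 | 1 | 9 | carol
After WHERE (2 rows):
items.kind | items.score | users.score | users.rank | users.owner
gray | 2 | 2 | 3 | dave
gray | 2 | 2 | 9 | carol
After GROUP BY (1 rows):
users.score | n
2 | 2
After ORDER BY (1 rows):
users.score | n
2 | 2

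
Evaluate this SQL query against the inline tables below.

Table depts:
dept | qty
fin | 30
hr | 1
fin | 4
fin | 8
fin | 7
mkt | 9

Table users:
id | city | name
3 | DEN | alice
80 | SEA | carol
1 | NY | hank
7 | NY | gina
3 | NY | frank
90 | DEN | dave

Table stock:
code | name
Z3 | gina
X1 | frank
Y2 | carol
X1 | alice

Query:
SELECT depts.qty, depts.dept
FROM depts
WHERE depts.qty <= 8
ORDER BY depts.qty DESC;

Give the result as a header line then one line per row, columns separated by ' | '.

== RESULT ==
depts.qty | depts.dept
8 | fin
7 | fin
4 | fin
1 | hr

Derivation:
After WHERE (4 rows):
depts.dept | depts.qty
hr | 1
fin | 4
fin | 8
fin | 7
After SELECT (4 rows):
depts.qty | depts.dept
1 | hr
4 | fin
8 | fin
7 | fin
After ORDER BY (4 rows):
depts.qty | depts.dept
8 | fin
7 | fin
4 | fin
1 | hr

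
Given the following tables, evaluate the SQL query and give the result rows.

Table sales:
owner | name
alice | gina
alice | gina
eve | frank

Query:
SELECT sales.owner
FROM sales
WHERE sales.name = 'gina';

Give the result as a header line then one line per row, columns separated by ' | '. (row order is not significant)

After WHERE (2 rows):
sales.owner | sales.name
alice | gina
alice | gina
After SELECT (2 rows):
sales.owner
alice
alice

== RESULT ==
sales.owner
alice
alice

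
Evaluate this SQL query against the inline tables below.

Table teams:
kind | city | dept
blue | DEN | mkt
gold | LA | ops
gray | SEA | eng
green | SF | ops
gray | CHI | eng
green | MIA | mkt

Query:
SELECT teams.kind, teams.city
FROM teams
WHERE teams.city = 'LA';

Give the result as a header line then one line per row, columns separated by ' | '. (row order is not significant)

== RESULT ==
teams.kind | teams.city
gold | LA

Derivation:
After WHERE (1 rows):
teams.kind | teams.city | teams.dept
gold | LA | ops
After SELECT (1 rows):
teams.kind | teams.city
gold | LA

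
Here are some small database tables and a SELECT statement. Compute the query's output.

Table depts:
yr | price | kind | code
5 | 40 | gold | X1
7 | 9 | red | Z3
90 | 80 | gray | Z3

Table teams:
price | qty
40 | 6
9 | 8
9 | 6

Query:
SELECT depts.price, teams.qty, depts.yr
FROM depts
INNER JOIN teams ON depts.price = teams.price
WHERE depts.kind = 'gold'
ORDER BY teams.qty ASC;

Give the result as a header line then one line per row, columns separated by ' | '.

== RESULT ==
depts.price | teams.qty | depts.yr
40 | 6 | 5

Derivation:
After JOIN teams (3 rows):
depts.yr | depts.price | depts.kind | depts.code | teams.price | teams.qty
5 | 40 | gold | X1 | 40 | 6
7 | 9 | red | Z3 | 9 | 8
7 | 9 | red | Z3 | 9 | 6
After WHERE (1 rows):
depts.yr | depts.price | depts.kind | depts.code | teams.price | teams.qty
5 | 40 | gold | X1 | 40 | 6
After SELECT (1 rows):
depts.price | teams.qty | depts.yr
40 | 6 | 5
After ORDER BY (1 rows):
depts.price | teams.qty | depts.yr
40 | 6 | 5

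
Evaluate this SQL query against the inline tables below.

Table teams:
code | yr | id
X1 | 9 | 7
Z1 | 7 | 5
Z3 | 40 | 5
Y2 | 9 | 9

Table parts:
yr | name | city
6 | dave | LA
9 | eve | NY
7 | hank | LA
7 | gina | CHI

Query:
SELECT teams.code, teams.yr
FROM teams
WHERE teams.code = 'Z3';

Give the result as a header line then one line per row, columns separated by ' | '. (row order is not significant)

After WHERE (1 rows):
teams.code | teams.yr | teams.id
Z3 | 40 | 5
After SELECT (1 rows):
teams.code | teams.yr
Z3 | 40

== RESULT ==
teams.code | teams.yr
Z3 | 40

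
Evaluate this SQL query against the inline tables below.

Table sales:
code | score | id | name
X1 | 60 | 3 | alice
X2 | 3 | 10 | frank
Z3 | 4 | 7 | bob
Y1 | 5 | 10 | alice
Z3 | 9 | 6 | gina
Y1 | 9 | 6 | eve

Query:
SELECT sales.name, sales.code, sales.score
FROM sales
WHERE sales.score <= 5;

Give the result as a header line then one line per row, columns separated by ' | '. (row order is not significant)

After WHERE (3 rows):
sales.code | sales.score | sales.id | sales.name
X2 | 3 | 10 | frank
Z3 | 4 | 7 | bob
Y1 | 5 | 10 | alice
After SELECT (3 rows):
sales.name | sales.code | sales.score
frank | X2 | 3
bob | Z3 | 4
alice | Y1 | 5

== RESULT ==
sales.name | sales.code | sales.score
frank | X2 | 3
bob | Z3 | 4
alice | Y1 | 5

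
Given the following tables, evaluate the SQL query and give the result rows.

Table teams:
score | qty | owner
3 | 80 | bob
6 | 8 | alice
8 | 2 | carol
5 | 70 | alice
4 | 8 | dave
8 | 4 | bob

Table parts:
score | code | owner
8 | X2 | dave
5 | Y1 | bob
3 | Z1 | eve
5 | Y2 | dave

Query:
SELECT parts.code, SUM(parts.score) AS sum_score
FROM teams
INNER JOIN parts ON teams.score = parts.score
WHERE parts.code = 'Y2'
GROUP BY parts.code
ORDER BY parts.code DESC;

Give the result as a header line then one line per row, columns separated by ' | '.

After JOIN parts (5 rows):
teams.score | teams.qty | teams.owner | parts.score | parts.code | parts.owner
3 | 80 | bob | 3 | Z1 | eve
8 | 2 | carol | 8 | X2 | dave
5 | 70 | alice | 5 | Y1 | bob
5 | 70 | alice | 5 | Y2 | dave
8 | 4 | bob | 8 | X2 | dave
After WHERE (1 rows):
teams.score | teams.qty | teams.owner | parts.score | parts.code | parts.owner
5 | 70 | alice | 5 | Y2 | dave
After GROUP BY (1 rows):
parts.code | sum_score
Y2 | 5
After ORDER BY (1 rows):
parts.code | sum_score
Y2 | 5

== RESULT ==
parts.code | sum_score
Y2 | 5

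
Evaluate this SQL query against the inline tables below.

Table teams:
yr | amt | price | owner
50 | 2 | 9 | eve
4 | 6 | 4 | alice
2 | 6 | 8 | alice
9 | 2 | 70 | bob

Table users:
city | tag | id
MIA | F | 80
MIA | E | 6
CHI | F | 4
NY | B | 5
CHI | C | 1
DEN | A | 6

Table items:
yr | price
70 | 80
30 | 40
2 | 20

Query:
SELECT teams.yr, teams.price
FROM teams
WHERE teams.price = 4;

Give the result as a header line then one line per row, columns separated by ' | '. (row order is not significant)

== RESULT ==
teams.yr | teams.price
4 | 4

Derivation:
After WHERE (1 rows):
teams.yr | teams.amt | teams.price | teams.owner
4 | 6 | 4 | alice
After SELECT (1 rows):
teams.yr | teams.price
4 | 4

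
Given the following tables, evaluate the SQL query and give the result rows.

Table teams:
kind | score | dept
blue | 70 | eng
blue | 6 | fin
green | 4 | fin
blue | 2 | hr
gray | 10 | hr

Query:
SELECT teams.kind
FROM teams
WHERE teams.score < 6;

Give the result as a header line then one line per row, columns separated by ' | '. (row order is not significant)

After WHERE (2 rows):
teams.kind | teams.score | teams.dept
green | 4 | fin
blue | 2 | hr
After SELECT (2 rows):
teams.kind
green
blue

== RESULT ==
teams.kind
green
blue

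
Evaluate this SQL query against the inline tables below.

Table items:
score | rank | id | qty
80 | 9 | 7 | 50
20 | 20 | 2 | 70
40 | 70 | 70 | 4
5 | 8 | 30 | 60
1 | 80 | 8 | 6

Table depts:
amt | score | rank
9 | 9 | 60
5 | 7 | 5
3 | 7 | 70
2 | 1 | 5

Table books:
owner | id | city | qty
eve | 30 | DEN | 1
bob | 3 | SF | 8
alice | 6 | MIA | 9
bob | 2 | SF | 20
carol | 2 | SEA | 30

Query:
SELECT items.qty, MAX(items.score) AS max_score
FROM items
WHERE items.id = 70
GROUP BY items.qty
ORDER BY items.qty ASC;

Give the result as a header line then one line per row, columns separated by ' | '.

== RESULT ==
items.qty | max_score
4 | 40

Derivation:
After WHERE (1 rows):
items.score | items.rank | items.id | items.qty
40 | 70 | 70 | 4
After GROUP BY (1 rows):
items.qty | max_score
4 | 40
After ORDER BY (1 rows):
items.qty | max_score
4 | 40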